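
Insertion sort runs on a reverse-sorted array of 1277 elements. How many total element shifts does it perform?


Sum of shifts = 1 + 2 + 3 + ... + 1276
= 1277 * 1276 / 2
= 1629452 / 2
= 814726


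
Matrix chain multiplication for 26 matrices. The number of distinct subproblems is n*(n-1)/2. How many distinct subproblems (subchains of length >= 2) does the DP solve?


Subproblems are indexed by (i, j) where i < j.
Number of such pairs = n*(n-1)/2
= 26 * 25 / 2
= 325


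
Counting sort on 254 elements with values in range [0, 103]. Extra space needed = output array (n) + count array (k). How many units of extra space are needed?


Output array size: 254 (to store sorted result)
Count array size: 104 (one slot per possible value, range 0 to 103)
Total extra space = 254 + 104 = 358


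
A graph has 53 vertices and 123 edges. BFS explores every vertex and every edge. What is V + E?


A full BFS traversal dequeues each vertex once and examines each edge once.
Vertex visits: 53
Edge visits: 123
V + E = 53 + 123 = 176


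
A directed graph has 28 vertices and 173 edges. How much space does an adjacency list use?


Adjacency list: one list head per vertex + one entry per edge
Vertex heads: 28
Edge entries: 173
Total = 28 + 173 = 201


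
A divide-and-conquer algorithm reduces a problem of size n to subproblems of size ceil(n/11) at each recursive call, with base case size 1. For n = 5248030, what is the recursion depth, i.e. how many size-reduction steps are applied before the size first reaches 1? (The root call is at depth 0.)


Each step divides the size by 11 (rounding up); after k steps the size is ceil(n/11^k), which equals 1 exactly when 11^k >= n.
So the depth is the smallest k with 11^k >= 5248030, i.e. ceil(log_11(5248030)).
11^6 = 1771561 < 5248030 <= 19487171 = 11^7
Recursion depth = 7


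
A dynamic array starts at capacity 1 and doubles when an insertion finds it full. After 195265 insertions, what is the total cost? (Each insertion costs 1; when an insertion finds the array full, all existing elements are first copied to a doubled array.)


Insertion cost: 195265 (one per element)
Resizes occur just before inserting elements 2, 3, 5, 9, ...
Elements copied at each resize: 1 + 2 + 4 + 8 + 16 + 32 + 64 + 128 + 256 + 512 + 1024 + 2048 + 4096 + 8192 + 16384 + 32768 + 65536 + 131072
Sum of copies = 262143 (geometric series: 2^k - 1)
Total = 195265 + 262143 = 457408


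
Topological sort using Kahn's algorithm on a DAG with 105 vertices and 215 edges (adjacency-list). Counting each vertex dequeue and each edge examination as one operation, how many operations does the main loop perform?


Kahn's algorithm:
  1. Compute in-degrees: O(V + E)
  2. Process queue: each vertex dequeued once (O(V))
     each edge examined once (O(E))
Total = V + E = 105 + 215 = 320


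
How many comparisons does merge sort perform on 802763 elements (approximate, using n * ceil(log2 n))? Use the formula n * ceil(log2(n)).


Recursion depth: ceil(log2(802763)) = 20
Each recursion level merges n = 802763 elements
Total = 802763 * 20 = 16055260


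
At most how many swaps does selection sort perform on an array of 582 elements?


Each of the 581 passes places one element in its final position.
Pass 1: swap minimum into position 0
Pass 2: swap minimum of remaining into position 1
...
Pass 581: last two elements, one swap
Maximum swaps = 582 - 1 = 581


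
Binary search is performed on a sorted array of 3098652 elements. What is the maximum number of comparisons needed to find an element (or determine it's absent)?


Binary search halves the search space each comparison:
  Step 1: search space = 3098652 -> 1549326
  Step 2: search space = 1549326 -> 774663
  Step 3: search space = 774663 -> 387331
  Step 4: search space = 387331 -> 193665
  Step 5: search space = 193665 -> 96832
  Step 6: search space = 96832 -> 48416
  Step 7: search space = 48416 -> 24208
  Step 8: search space = 24208 -> 12104
  Step 9: search space = 12104 -> 6052
  Step 10: search space = 6052 -> 3026
  Step 11: search space = 3026 -> 1513
  Step 12: search space = 1513 -> 756
  Step 13: search space = 756 -> 378
  Step 14: search space = 378 -> 189
  Step 15: search space = 189 -> 94
  Step 16: search space = 94 -> 47
  Step 17: search space = 47 -> 23
  Step 18: search space = 23 -> 11
  Step 19: search space = 11 -> 5
  Step 20: search space = 5 -> 2
  Step 21: search space = 2 -> 1
  Step 22: search space = 1 (final check)
Maximum comparisons = floor(log2(3098652)) + 1 = 21 + 1 = 22


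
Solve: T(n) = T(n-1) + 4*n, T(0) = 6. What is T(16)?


Expanding the recurrence:
T(16) = T(15) + 4*16
       = T(14) + 4*15 + 4*16
       ...
       = T(0) + 4*(1 + 2 + ... + 16)
       = 6 + 4 * 16*17/2
       = 6 + 4 * 136
       = 6 + 544 = 550


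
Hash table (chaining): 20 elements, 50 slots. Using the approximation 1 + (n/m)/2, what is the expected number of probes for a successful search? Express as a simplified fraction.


Computing expected probes:
alpha = 20/50
= 1 + alpha/2
= 1 + 20/(2*50)
= (2*50 + 20) / (2*50)
= 120/100 = 6/5


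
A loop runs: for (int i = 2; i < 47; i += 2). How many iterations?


Loop starts at i = 2, increments by 2, stops when i >= 47.
Number of iterations = ceil((47 - 2) / 2)
= ceil(45 / 2)
= 23


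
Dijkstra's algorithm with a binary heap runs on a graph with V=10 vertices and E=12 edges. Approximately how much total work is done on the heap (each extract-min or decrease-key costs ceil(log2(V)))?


Dijkstra with a binary heap: each vertex is extracted once, each edge may relax once.
Each heap operation costs O(log V).
V + E = 10 + 12 = 22
ceil(log2(10)) = 4 (since 2^3 = 8 < 10 <= 16 = 2^4)
Total heap work = (V+E) * ceil(log2(V)) = 22 * 4 = 88


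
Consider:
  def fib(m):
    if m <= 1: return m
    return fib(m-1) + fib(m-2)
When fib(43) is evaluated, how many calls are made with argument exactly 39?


Let N(m) = number of times fib(m) is called while evaluating fib(43).
N(43) = 1 (the initial call).
N(42) = 1 (only fib(43) calls it).
For 1 <= m <= 41: fib(m) is called by fib(m+1) and fib(m+2), so
  N(m) = N(m+1) + N(m+2).
fib(0) is called only by fib(2), so N(0) = N(2).
Walk down from m=43:
  N(43)=1, N(42)=1, N(41)=2, N(40)=3, N(39)=5
N(39) = 5


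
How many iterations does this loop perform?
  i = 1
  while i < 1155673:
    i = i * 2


The loop variable doubles each iteration:
i = 1 -> 2 -> 4 -> 8 -> 16 -> 32 -> 64 -> 128 -> 256 -> 512 -> 1024 -> 2048 -> 4096 -> 8192 -> 16384 -> 32768 -> 65536 -> 131072 -> 262144 -> 524288 -> 1048576 -> 2097152 (stop, 2097152 >= 1155673)
Number of doublings = ceil(log2(1155673)) = 21


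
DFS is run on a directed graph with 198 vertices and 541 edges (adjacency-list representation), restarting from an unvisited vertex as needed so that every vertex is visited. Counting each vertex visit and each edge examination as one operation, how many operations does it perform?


A full DFS traversal processes each vertex exactly once (push/pop on stack).
Each directed edge is examined once.
V = 198, E = 541
V + E = 739


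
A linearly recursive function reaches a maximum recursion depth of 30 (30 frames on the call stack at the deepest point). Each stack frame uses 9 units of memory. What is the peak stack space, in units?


Maximum recursion depth = 30 frames
Memory per frame = 9 units
Total stack space = depth * frame_size
= 30 * 9 = 270


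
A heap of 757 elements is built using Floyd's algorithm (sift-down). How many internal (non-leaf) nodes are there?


Leaf nodes occupy roughly half the array.
Sift-down is called for each internal node, starting from the last one.
Internal nodes = floor(n/2) = floor(757/2) = 378


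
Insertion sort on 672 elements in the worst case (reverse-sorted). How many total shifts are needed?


In the worst case (reverse-sorted), each element shifts past all previous:
  Element 1: 1 shifts
  Element 2: 2 shifts
  Element 3: 3 shifts
  Element 4: 4 shifts
  Element 5: 5 shifts
  ...
  Element 671: 671 shifts
Total = 1 + 2 + ... + 671
= 672*(672-1)/2 = 225456


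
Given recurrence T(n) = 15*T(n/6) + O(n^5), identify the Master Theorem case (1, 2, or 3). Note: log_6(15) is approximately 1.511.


Master Theorem parameters: a=15, b=6, c=5
log_b(a) = 1.511
Compare b^c with a: 6^5 = 7776 > 15, so c > log_b(a).
Comparing c=5 vs log_b(a)=1.511:
5 > 1.511 => Case 3
Result: T(n) = O(n^5)
Master Theorem case = 3


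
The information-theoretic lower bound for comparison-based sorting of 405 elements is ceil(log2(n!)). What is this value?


A binary decision tree of height h has at most 2^h leaves and needs at least n! of them, so h >= ceil(log2(n!)).
405! is far too large to multiply out, so use Stirling's series:
  ln(n!) ~ n ln n - n + (1/2) ln(2 pi n) + 1/(12n)  (error below 1/(360 n^3), negligible here)
  ln(405) = 6.0038871
  n ln n = 405 * 6.0038871 = 2431.5743
  (1/2) ln(2 pi * 405) = (1/2) ln(2544.6900) = 3.9209
  1/(12*405) = 0.0002
  ln(405!) ~ 2431.5743 - 405 + 3.9209 + 0.0002 = 2030.4954
Convert to base 2: log2(405!) = 2030.4954 / ln 2 = 2030.4954 / 0.69314718 = 2929.3856
ceil(2929.3856) = 2930


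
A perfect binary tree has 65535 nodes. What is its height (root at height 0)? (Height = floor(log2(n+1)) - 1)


For a perfect binary tree of height h: n = 2^(h+1) - 1, so h = log2(n+1) - 1.
  n + 1 = 65536 = 2^16
  log2(65536) = 16
  height = 16 - 1 = 15


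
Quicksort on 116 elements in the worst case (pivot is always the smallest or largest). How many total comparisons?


In the worst case, each partition step picks the worst pivot:
  Partition 1: 115 comparisons (n-1 elements to compare)
  Partition 2: 114 comparisons
  Partition 3: 113 comparisons
  Partition 4: 112 comparisons
  Partition 5: 111 comparisons
  ...
  Last partition: 0 comparisons
Total = (n-1) + (n-2) + ... + 1 + 0 = n*(n-1)/2
= 116*115/2 = 6670


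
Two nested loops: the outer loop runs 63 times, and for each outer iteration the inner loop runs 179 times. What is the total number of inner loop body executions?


Outer loop: 63 iterations
Inner loop: 179 iterations per outer iteration
Total = 63 * 179 = 11277


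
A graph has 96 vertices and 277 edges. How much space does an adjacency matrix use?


Adjacency matrix: V x V grid of entries
Space = V^2 = 96^2 = 96 * 96 = 9216


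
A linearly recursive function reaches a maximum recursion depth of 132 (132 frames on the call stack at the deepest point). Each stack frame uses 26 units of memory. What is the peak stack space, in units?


Maximum recursion depth = 132 frames
Memory per frame = 26 units
Total stack space = depth * frame_size
= 132 * 26 = 3432


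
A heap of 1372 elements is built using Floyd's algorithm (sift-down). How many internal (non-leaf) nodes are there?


Leaf nodes occupy roughly half the array.
Sift-down is called for each internal node, starting from the last one.
Internal nodes = floor(n/2) = floor(1372/2) = 686


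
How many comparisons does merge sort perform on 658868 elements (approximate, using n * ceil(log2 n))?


Recursion depth: ceil(log2(658868)) = 20
Each recursion level merges n = 658868 elements
Total = 658868 * 20 = 13177360


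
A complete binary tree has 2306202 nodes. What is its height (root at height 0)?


In a complete binary tree, level k holds nodes 2^k .. 2^(k+1)-1 (1-indexed).
Height = floor(log2(n)) = floor(log2(2306202)) = 21
Check: 2^21 = 2097152 <= 2306202 < 4194304 = 2^22


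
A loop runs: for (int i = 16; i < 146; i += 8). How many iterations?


Loop starts at i = 16, increments by 8, stops when i >= 146.
Number of iterations = ceil((146 - 16) / 8)
= ceil(130 / 8)
= 17


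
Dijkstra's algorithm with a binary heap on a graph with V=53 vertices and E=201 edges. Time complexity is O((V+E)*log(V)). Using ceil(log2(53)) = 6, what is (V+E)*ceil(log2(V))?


Dijkstra with a binary heap: each vertex is extracted once, each edge may relax once.
Each heap operation costs O(log V).
V + E = 53 + 201 = 254
ceil(log2(53)) = 6 (since 2^5 = 32 < 53 <= 64 = 2^6)
Total heap work = (V+E) * ceil(log2(V)) = 254 * 6 = 1524


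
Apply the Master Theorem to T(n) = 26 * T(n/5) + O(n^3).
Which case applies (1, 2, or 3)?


The Master Theorem: T(n) = a*T(n/b) + O(n^c)
  a = 26, b = 5, c = 3
log_b(a) = log_5(26) ~ 2.024
Compare b^c with a: 5^3 = 125 > 26, so c > log_b(a).
Since c > log_b(a), Case 3 applies.
T(n) = O(n^3)
Master Theorem case = 3


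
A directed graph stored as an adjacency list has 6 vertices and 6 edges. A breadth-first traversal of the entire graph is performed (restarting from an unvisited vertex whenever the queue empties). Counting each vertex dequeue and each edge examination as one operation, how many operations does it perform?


A full BFS traversal dequeues each vertex once and examines each edge once.
Vertex visits: 6
Edge visits: 6
V + E = 6 + 6 = 12


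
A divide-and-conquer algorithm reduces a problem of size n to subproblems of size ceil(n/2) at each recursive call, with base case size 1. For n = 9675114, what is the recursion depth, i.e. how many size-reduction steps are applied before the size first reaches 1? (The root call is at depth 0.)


Each step divides the size by 2 (rounding up); after k steps the size is ceil(n/2^k), which equals 1 exactly when 2^k >= n.
So the depth is the smallest k with 2^k >= 9675114, i.e. ceil(log_2(9675114)).
2^23 = 8388608 < 9675114 <= 16777216 = 2^24
Recursion depth = 24


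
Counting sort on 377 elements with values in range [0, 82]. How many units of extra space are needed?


Output array size: 377 (to store sorted result)
Count array size: 83 (one slot per possible value, range 0 to 82)
Total extra space = 377 + 83 = 460


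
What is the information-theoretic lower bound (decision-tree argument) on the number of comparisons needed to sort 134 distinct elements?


A binary decision tree of height h has at most 2^h leaves and needs at least n! of them, so h >= ceil(log2(n!)).
134! is far too large to multiply out, so use Stirling's series:
  ln(n!) ~ n ln n - n + (1/2) ln(2 pi n) + 1/(12n)  (error below 1/(360 n^3), negligible here)
  ln(134) = 4.8978398
  n ln n = 134 * 4.8978398 = 656.3105
  (1/2) ln(2 pi * 134) = (1/2) ln(841.9468) = 3.3679
  1/(12*134) = 0.0006
  ln(134!) ~ 656.3105 - 134 + 3.3679 + 0.0006 = 525.6790
Convert to base 2: log2(134!) = 525.6790 / ln 2 = 525.6790 / 0.69314718 = 758.3945
ceil(758.3945) = 759


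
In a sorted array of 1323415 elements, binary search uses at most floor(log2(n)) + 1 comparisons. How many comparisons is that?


Halving sequence: 1323415 -> 661707 -> 330853 -> 165426 -> 82713 -> 41356 -> 20678 -> 10339 -> 5169 -> 2584 -> 1292 -> 646 -> 323 -> 161 -> 80 -> 40 -> 20 -> 10 -> 5 -> 2 -> 1
Number of halvings = 20
Max comparisons = 20 + 1 = 21


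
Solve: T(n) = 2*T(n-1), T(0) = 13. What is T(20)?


Unrolling:
T(20) = 2*T(19) = 2^2*T(18) = ... = 2^20*T(0)
= 2^20 * 13
= 1048576 * 13 = 13631488


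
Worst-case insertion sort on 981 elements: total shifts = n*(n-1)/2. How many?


Sum of shifts = 1 + 2 + 3 + ... + 980
= 981 * 980 / 2
= 961380 / 2
= 480690


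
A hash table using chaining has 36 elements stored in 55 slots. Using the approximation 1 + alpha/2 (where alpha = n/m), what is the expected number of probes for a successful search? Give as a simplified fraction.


Load factor alpha = n/m = 36/55
Expected probes = 1 + alpha/2 = 1 + 36/(2*55)
= 1 + 36/110
= 110/110 + 36/110
= 146/110
Simplify: 73/55


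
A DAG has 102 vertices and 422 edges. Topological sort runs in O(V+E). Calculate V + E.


V = 102 (vertex processing)
E = 422 (edge processing)
V + E = 102 + 422 = 524


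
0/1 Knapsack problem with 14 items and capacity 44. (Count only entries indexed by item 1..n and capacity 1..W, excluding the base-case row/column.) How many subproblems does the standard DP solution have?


The DP table is indexed by (item, capacity).
Rows: 14 items
Columns: 44 capacity values (1 to W)
Total subproblems = 14 * 44 = 616


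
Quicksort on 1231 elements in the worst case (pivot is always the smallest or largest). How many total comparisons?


In the worst case, each partition step picks the worst pivot:
  Partition 1: 1230 comparisons (n-1 elements to compare)
  Partition 2: 1229 comparisons
  Partition 3: 1228 comparisons
  Partition 4: 1227 comparisons
  Partition 5: 1226 comparisons
  ...
  Last partition: 0 comparisons
Total = (n-1) + (n-2) + ... + 1 + 0 = n*(n-1)/2
= 1231*1230/2 = 757065


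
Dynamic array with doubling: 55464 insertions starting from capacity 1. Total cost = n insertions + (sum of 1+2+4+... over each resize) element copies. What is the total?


n = 55464
Insertion costs: 55464
Resizes copy 1, 2, 4, ... up to the largest power of 2 that is <= n-1 = 55463, i.e. 32768.
Copy costs = 1 + 2 + 4 + 8 + 16 + 32 + 64 + 128 + 256 + 512 + 1024 + 2048 + 4096 + 8192 + 16384 + 32768 = 65535
Total = 55464 + 65535 = 120999


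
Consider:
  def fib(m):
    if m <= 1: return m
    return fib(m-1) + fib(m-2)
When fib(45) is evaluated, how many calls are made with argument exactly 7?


Let N(m) = number of times fib(m) is called while evaluating fib(45).
N(45) = 1 (the initial call).
N(44) = 1 (only fib(45) calls it).
For 1 <= m <= 43: fib(m) is called by fib(m+1) and fib(m+2), so
  N(m) = N(m+1) + N(m+2).
fib(0) is called only by fib(2), so N(0) = N(2).
Walk down from m=45:
  N(45)=1, N(44)=1, N(43)=2, N(42)=3, N(41)=5, N(40)=8, N(39)=13, N(38)=21, N(37)=34, N(36)=55, N(35)=89, N(34)=144, N(33)=233, N(32)=377, N(31)=610, N(30)=987, N(29)=1597, N(28)=2584, N(27)=4181, N(26)=6765, N(25)=10946, N(24)=17711, N(23)=28657, N(22)=46368, N(21)=75025, N(20)=121393, N(19)=196418, N(18)=317811, N(17)=514229, N(16)=832040, N(15)=1346269, N(14)=2178309, N(13)=3524578, N(12)=5702887, N(11)=9227465, N(10)=14930352, N(9)=24157817, N(8)=39088169, N(7)=63245986
N(7) = 63245986


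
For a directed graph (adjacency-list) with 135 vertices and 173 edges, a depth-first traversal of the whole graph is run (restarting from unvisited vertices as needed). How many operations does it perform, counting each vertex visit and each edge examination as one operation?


A full DFS traversal visits each vertex once and examines each edge once.
V = 135
E = 173
Sum = 135 + 173 = 308


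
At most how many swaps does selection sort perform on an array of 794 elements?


Each of the 793 passes places one element in its final position.
Pass 1: swap minimum into position 0
Pass 2: swap minimum of remaining into position 1
...
Pass 793: last two elements, one swap
Maximum swaps = 794 - 1 = 793


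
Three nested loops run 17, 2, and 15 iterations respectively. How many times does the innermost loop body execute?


Loop 1 (outermost): 17 iterations
Loop 2 (middle): 2 iterations per outer
Loop 3 (innermost): 15 iterations per middle
Total = 17 * 2 * 15 = 510


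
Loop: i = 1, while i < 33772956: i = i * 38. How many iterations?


i multiplies by 38 each step:
i = 1 -> 38 -> 1444 -> 54872 -> 2085136 -> 79235168 (stop)
Iterations = ceil(log_38(33772956)) = 5


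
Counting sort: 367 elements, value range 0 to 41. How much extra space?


n = 367 (output array)
k = 42 (count array for 42 distinct values)
Extra space = 367 + 42 = 409


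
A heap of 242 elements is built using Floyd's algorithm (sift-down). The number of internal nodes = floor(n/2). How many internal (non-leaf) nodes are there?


Leaf nodes occupy roughly half the array.
Sift-down is called for each internal node, starting from the last one.
Internal nodes = floor(n/2) = floor(242/2) = 121


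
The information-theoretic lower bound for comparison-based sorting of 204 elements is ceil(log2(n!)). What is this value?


A binary decision tree of height h has at most 2^h leaves and needs at least n! of them, so h >= ceil(log2(n!)).
204! is far too large to multiply out, so use Stirling's series:
  ln(n!) ~ n ln n - n + (1/2) ln(2 pi n) + 1/(12n)  (error below 1/(360 n^3), negligible here)
  ln(204) = 5.3181200
  n ln n = 204 * 5.3181200 = 1084.8965
  (1/2) ln(2 pi * 204) = (1/2) ln(1281.7698) = 3.5780
  1/(12*204) = 0.0004
  ln(204!) ~ 1084.8965 - 204 + 3.5780 + 0.0004 = 884.4749
Convert to base 2: log2(204!) = 884.4749 / ln 2 = 884.4749 / 0.69314718 = 1276.0276
ceil(1276.0276) = 1277


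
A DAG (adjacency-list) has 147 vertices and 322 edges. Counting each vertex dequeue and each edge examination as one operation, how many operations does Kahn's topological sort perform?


V = 147 (vertex processing)
E = 322 (edge processing)
V + E = 147 + 322 = 469


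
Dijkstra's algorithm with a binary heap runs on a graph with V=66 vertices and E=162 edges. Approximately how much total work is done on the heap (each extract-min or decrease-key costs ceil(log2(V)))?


Dijkstra with a binary heap: each vertex is extracted once, each edge may relax once.
Each heap operation costs O(log V).
V + E = 66 + 162 = 228
ceil(log2(66)) = 7 (since 2^6 = 64 < 66 <= 128 = 2^7)
Total heap work = (V+E) * ceil(log2(V)) = 228 * 7 = 1596


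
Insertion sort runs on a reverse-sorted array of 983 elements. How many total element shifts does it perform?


Sum of shifts = 1 + 2 + 3 + ... + 982
= 983 * 982 / 2
= 965306 / 2
= 482653


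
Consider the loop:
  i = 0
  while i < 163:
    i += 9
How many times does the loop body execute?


Starting at i = 0, each iteration adds 9.
Iterations until i >= 163:
  Iteration 1: i = 0 -> i = 9
  Iteration 2: i = 9 -> i = 18
  Iteration 3: i = 18 -> i = 27
  Iteration 4: i = 27 -> i = 36
  Iteration 5: i = 36 -> i = 45
  Iteration 6: i = 45 -> i = 54
  Iteration 7: i = 54 -> i = 63
  Iteration 8: i = 63 -> i = 72
  ... continuing ...
Total iterations = ceil(163/9) = 19


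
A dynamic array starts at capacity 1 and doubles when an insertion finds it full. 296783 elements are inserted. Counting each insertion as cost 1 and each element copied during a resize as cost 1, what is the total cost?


n = 296783
Insertion costs: 296783
Resizes copy 1, 2, 4, ... up to the largest power of 2 that is <= n-1 = 296782, i.e. 262144.
Copy costs = 1 + 2 + 4 + 8 + 16 + 32 + 64 + 128 + 256 + 512 + 1024 + 2048 + 4096 + 8192 + 16384 + 32768 + 65536 + 131072 + 262144 = 524287
Total = 296783 + 524287 = 821070


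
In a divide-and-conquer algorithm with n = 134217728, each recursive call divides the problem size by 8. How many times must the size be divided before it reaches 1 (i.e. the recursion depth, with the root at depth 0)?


Number of divisions = log_8(134217728)
Sizes: 134217728 -> 16777216 -> 2097152 -> 262144 -> 32768 -> 4096 -> 512 -> 64 -> 8 -> 1 (9 divisions)
Recursion depth = 9


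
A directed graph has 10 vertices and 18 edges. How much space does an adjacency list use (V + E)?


Adjacency list: one list head per vertex + one entry per edge
Vertex heads: 10
Edge entries: 18
Total = 10 + 18 = 28


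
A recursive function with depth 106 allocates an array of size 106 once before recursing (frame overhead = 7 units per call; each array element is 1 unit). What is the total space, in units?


Array allocation: 106 units (allocated once)
Stack frames: 106 deep * 7 per frame = 742 units
Total = 106 + 742 = 848


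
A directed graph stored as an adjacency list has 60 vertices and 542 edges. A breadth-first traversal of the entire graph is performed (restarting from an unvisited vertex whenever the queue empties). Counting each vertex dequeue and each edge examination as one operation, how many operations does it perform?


A full BFS traversal dequeues each vertex once and examines each edge once.
Vertex visits: 60
Edge visits: 542
V + E = 60 + 542 = 602


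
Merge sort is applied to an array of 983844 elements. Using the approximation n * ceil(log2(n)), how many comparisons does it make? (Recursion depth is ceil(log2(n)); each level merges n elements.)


Merge sort divides the array into halves recursively.
Number of levels = ceil(log2(983844)) = 20
At each level, approximately n = 983844 comparisons are needed for merging.
Total comparisons ~ n * ceil(log2(n)) = 983844 * 20 = 19676880


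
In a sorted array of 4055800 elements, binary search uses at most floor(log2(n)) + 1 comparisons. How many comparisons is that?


Halving sequence: 4055800 -> 2027900 -> 1013950 -> 506975 -> 253487 -> 126743 -> 63371 -> 31685 -> 15842 -> 7921 -> 3960 -> 1980 -> 990 -> 495 -> 247 -> 123 -> 61 -> 30 -> 15 -> 7 -> 3 -> 1
Number of halvings = 21
Max comparisons = 21 + 1 = 22


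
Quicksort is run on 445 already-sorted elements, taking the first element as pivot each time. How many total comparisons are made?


Sum of comparisons per partition:
444 + 443 + ... + 1 + 0
= 445 * (445 - 1) / 2
= 445 * 444 / 2
= 98790


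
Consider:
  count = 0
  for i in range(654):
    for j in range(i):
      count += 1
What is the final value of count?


For each i, the inner loop runs i times:
  i=0: inner runs 0 times
  i=1: inner runs 1 time
  i=2: inner runs 2 times
  i=3: inner runs 3 times
  i=4: inner runs 4 times
  i=5: inner runs 5 times
  i=6: inner runs 6 times
  i=7: inner runs 7 times
  ...
Total = 0 + 1 + 2 + ... + 653 = 654*(654-1)/2 = 213531


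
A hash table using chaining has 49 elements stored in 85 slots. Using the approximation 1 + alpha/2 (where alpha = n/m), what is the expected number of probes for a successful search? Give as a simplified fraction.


Load factor alpha = n/m = 49/85
Expected probes = 1 + alpha/2 = 1 + 49/(2*85)
= 1 + 49/170
= 170/170 + 49/170
= 219/170


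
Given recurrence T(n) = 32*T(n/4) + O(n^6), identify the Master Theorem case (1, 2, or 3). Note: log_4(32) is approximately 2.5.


Master Theorem parameters: a=32, b=4, c=6
log_b(a) = 2.5
Compare b^c with a: 4^6 = 4096 > 32, so c > log_b(a).
Comparing c=6 vs log_b(a)=2.5:
6 > 2.5 => Case 3
Result: T(n) = O(n^6)
Master Theorem case = 3


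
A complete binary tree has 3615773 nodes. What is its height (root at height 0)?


In a complete binary tree, level k holds nodes 2^k .. 2^(k+1)-1 (1-indexed).
Height = floor(log2(n)) = floor(log2(3615773)) = 21
Check: 2^21 = 2097152 <= 3615773 < 4194304 = 2^22


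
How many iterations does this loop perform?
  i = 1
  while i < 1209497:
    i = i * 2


The loop variable doubles each iteration:
i = 1 -> 2 -> 4 -> 8 -> 16 -> 32 -> 64 -> 128 -> 256 -> 512 -> 1024 -> 2048 -> 4096 -> 8192 -> 16384 -> 32768 -> 65536 -> 131072 -> 262144 -> 524288 -> 1048576 -> 2097152 (stop, 2097152 >= 1209497)
Number of doublings = ceil(log2(1209497)) = 21


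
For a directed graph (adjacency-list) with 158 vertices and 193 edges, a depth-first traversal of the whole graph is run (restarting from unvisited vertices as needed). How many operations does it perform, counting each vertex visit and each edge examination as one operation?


A full DFS traversal visits each vertex once and examines each edge once.
V = 158
E = 193
Sum = 158 + 193 = 351


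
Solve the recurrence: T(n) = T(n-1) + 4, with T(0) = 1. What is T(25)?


Unrolling the recurrence:
T(25) = T(24) + 4
       = T(23) + 4 + 4
       = T(22) + 4*3
       ...
       = T(0) + 4*25
       = 1 + 100 = 101


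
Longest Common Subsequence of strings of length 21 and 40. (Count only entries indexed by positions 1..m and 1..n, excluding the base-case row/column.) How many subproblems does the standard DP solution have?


DP table indexed by positions in both strings.
First string: 21 positions
Second string: 40 positions
Total = 21 * 40 = 840


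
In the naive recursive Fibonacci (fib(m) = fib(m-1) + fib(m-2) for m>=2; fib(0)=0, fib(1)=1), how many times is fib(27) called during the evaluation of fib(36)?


Let N(m) = number of times fib(m) is called while evaluating fib(36).
N(36) = 1 (the initial call).
N(35) = 1 (only fib(36) calls it).
For 1 <= m <= 34: fib(m) is called by fib(m+1) and fib(m+2), so
  N(m) = N(m+1) + N(m+2).
fib(0) is called only by fib(2), so N(0) = N(2).
Walk down from m=36:
  N(36)=1, N(35)=1, N(34)=2, N(33)=3, N(32)=5, N(31)=8, N(30)=13, N(29)=21, N(28)=34, N(27)=55
N(27) = 55


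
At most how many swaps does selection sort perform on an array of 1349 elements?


Each of the 1348 passes places one element in its final position.
Pass 1: swap minimum into position 0
Pass 2: swap minimum of remaining into position 1
...
Pass 1348: last two elements, one swap
Maximum swaps = 1349 - 1 = 1348


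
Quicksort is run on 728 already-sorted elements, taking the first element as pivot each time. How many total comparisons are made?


Sum of comparisons per partition:
727 + 726 + ... + 1 + 0
= 728 * (728 - 1) / 2
= 728 * 727 / 2
= 264628


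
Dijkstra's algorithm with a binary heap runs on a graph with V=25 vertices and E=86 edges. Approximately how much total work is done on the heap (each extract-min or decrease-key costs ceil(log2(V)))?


Dijkstra with a binary heap: each vertex is extracted once, each edge may relax once.
Each heap operation costs O(log V).
V + E = 25 + 86 = 111
ceil(log2(25)) = 5 (since 2^4 = 16 < 25 <= 32 = 2^5)
Total heap work = (V+E) * ceil(log2(V)) = 111 * 5 = 555


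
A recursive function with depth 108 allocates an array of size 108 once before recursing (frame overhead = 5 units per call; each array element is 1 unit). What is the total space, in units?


Array allocation: 108 units (allocated once)
Stack frames: 108 deep * 5 per frame = 540 units
Total = 108 + 540 = 648


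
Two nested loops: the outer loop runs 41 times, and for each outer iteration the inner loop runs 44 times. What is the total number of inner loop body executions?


Outer loop: 41 iterations
Inner loop: 44 iterations per outer iteration
Total = 41 * 44 = 1804


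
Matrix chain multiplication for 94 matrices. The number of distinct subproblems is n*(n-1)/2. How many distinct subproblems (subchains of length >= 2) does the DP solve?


Subproblems are indexed by (i, j) where i < j.
Number of such pairs = n*(n-1)/2
= 94 * 93 / 2
= 4371


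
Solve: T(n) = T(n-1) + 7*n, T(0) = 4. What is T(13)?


Expanding the recurrence:
T(13) = T(12) + 7*13
       = T(11) + 7*12 + 7*13
       ...
       = T(0) + 7*(1 + 2 + ... + 13)
       = 4 + 7 * 13*14/2
       = 4 + 7 * 91
       = 4 + 637 = 641


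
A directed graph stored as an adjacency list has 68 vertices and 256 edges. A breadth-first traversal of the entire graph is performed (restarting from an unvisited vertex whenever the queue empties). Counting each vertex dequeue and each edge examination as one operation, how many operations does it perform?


A full BFS traversal dequeues each vertex once and examines each edge once.
Vertex visits: 68
Edge visits: 256
V + E = 68 + 256 = 324


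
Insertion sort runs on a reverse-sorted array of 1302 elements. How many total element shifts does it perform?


Sum of shifts = 1 + 2 + 3 + ... + 1301
= 1302 * 1301 / 2
= 1693902 / 2
= 846951


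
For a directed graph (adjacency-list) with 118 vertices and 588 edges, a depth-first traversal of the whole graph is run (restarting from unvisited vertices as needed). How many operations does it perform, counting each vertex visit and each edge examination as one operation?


A full DFS traversal visits each vertex once and examines each edge once.
V = 118
E = 588
Sum = 118 + 588 = 706


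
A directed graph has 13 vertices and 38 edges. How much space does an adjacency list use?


Adjacency list: one list head per vertex + one entry per edge
Vertex heads: 13
Edge entries: 38
Total = 13 + 38 = 51


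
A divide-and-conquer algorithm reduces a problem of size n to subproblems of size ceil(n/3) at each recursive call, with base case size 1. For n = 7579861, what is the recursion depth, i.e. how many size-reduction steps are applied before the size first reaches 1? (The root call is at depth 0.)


Each step divides the size by 3 (rounding up); after k steps the size is ceil(n/3^k), which equals 1 exactly when 3^k >= n.
So the depth is the smallest k with 3^k >= 7579861, i.e. ceil(log_3(7579861)).
3^14 = 4782969 < 7579861 <= 14348907 = 3^15
Recursion depth = 15


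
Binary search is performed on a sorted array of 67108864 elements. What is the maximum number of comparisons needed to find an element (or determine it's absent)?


Binary search halves the search space each comparison:
  Step 1: search space = 67108864 -> 33554432
  Step 2: search space = 33554432 -> 16777216
  Step 3: search space = 16777216 -> 8388608
  Step 4: search space = 8388608 -> 4194304
  Step 5: search space = 4194304 -> 2097152
  Step 6: search space = 2097152 -> 1048576
  Step 7: search space = 1048576 -> 524288
  Step 8: search space = 524288 -> 262144
  Step 9: search space = 262144 -> 131072
  Step 10: search space = 131072 -> 65536
  Step 11: search space = 65536 -> 32768
  Step 12: search space = 32768 -> 16384
  Step 13: search space = 16384 -> 8192
  Step 14: search space = 8192 -> 4096
  Step 15: search space = 4096 -> 2048
  Step 16: search space = 2048 -> 1024
  Step 17: search space = 1024 -> 512
  Step 18: search space = 512 -> 256
  Step 19: search space = 256 -> 128
  Step 20: search space = 128 -> 64
  Step 21: search space = 64 -> 32
  Step 22: search space = 32 -> 16
  Step 23: search space = 16 -> 8
  Step 24: search space = 8 -> 4
  Step 25: search space = 4 -> 2
  Step 26: search space = 2 -> 1
  Step 27: search space = 1 (final check)
Maximum comparisons = floor(log2(67108864)) + 1 = 26 + 1 = 27


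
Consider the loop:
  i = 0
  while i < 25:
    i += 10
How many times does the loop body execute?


Starting at i = 0, each iteration adds 10.
Iterations until i >= 25:
  Iteration 1: i = 0 -> i = 10
  Iteration 2: i = 10 -> i = 20
  Iteration 3: i = 20 -> i = 30
Total iterations = ceil(25/10) = 3


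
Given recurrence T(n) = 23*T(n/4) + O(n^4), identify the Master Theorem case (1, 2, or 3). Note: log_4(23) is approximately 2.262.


Master Theorem parameters: a=23, b=4, c=4
log_b(a) = 2.262
Compare b^c with a: 4^4 = 256 > 23, so c > log_b(a).
Comparing c=4 vs log_b(a)=2.262:
4 > 2.262 => Case 3
Result: T(n) = O(n^4)
Master Theorem case = 3


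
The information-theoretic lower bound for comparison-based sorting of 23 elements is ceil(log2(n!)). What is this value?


A binary decision tree of height h has at most 2^h leaves and needs at least n! of them, so h >= ceil(log2(n!)).
Compute 23! as a running product:
  x2 = 2, x3 = 6, x4 = 24, x5 = 120
  x6 = 720, x7 = 5040, x8 = 40320, x9 = 362880
  x10 = 3628800, x11 = 39916800, x12 = 479001600, x13 = 6227020800
  x14 = 87178291200, x15 = 1307674368000, x16 = 20922789888000, x17 = 355687428096000
  x18 = 6402373705728000, x19 = 121645100408832000, x20 = 2432902008176640000, x21 = 51090942171709440000
  x22 = 1124000727777607680000, x23 = 25852016738884976640000
23! = 25852016738884976640000
Bracket between powers of 2:
  2^74 = 18889465931478580854784 < 25852016738884976640000 <= 37778931862957161709568 = 2^75
So ceil(log2(23!)) = 75


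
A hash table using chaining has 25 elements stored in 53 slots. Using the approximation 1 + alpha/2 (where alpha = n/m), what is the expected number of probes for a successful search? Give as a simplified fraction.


Load factor alpha = n/m = 25/53
Expected probes = 1 + alpha/2 = 1 + 25/(2*53)
= 1 + 25/106
= 106/106 + 25/106
= 131/106


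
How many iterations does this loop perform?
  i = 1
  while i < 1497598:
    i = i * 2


The loop variable doubles each iteration:
i = 1 -> 2 -> 4 -> 8 -> 16 -> 32 -> 64 -> 128 -> 256 -> 512 -> 1024 -> 2048 -> 4096 -> 8192 -> 16384 -> 32768 -> 65536 -> 131072 -> 262144 -> 524288 -> 1048576 -> 2097152 (stop, 2097152 >= 1497598)
Number of doublings = ceil(log2(1497598)) = 21


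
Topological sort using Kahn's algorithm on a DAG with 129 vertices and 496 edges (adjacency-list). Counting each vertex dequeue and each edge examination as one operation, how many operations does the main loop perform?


Kahn's algorithm:
  1. Compute in-degrees: O(V + E)
  2. Process queue: each vertex dequeued once (O(V))
     each edge examined once (O(E))
Total = V + E = 129 + 496 = 625


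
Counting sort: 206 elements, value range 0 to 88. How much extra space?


n = 206 (output array)
k = 89 (count array for 89 distinct values)
Extra space = 206 + 89 = 295


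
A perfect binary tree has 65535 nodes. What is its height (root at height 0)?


For a perfect binary tree of height h: n = 2^(h+1) - 1, so h = log2(n+1) - 1.
  n + 1 = 65536 = 2^16
  log2(65536) = 16
  height = 16 - 1 = 15


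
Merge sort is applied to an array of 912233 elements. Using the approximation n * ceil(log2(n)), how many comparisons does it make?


Merge sort divides the array into halves recursively.
Number of levels = ceil(log2(912233)) = 20
At each level, approximately n = 912233 comparisons are needed for merging.
Total comparisons ~ n * ceil(log2(n)) = 912233 * 20 = 18244660


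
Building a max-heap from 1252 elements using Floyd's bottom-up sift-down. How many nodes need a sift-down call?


In a heap of 1252 elements (0-indexed array):
  Last element index: 1251
  Parent of last element: floor((1251 - 1) / 2) = 625
  Internal nodes: indices 0 to 625
  Count = floor(1252/2) = 626


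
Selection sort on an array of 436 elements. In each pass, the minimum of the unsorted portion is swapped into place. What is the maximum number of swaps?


Selection sort performs one swap per pass:
  Pass 1: find min in positions 0 to 435, swap with position 0
  Pass 2: find min in positions 1 to 435, swap with position 1
  Pass 3: find min in positions 2 to 435, swap with position 2
  Pass 4: find min in positions 3 to 435, swap with position 3
  Pass 5: find min in positions 4 to 435, swap with position 4
  ... (430 more passes)
Total passes (and swaps) = n - 1 = 436 - 1 = 435


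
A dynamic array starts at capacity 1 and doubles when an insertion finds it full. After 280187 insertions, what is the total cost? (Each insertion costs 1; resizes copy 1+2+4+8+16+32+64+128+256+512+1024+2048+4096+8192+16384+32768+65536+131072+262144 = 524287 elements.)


Insertion cost: 280187 (one per element)
Resizes occur just before inserting elements 2, 3, 5, 9, ...
Elements copied at each resize: 1 + 2 + 4 + 8 + 16 + 32 + 64 + 128 + 256 + 512 + 1024 + 2048 + 4096 + 8192 + 16384 + 32768 + 65536 + 131072 + 262144
Sum of copies = 524287 (geometric series: 2^k - 1)
Total = 280187 + 524287 = 804474


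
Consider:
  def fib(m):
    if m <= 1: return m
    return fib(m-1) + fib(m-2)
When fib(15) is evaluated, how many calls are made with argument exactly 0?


Let N(m) = number of times fib(m) is called while evaluating fib(15).
N(15) = 1 (the initial call).
N(14) = 1 (only fib(15) calls it).
For 1 <= m <= 13: fib(m) is called by fib(m+1) and fib(m+2), so
  N(m) = N(m+1) + N(m+2).
fib(0) is called only by fib(2), so N(0) = N(2).
Walk down from m=15:
  N(15)=1, N(14)=1, N(13)=2, N(12)=3, N(11)=5, N(10)=8, N(9)=13, N(8)=21, N(7)=34, N(6)=55, N(5)=89, N(4)=144, N(3)=233, N(2)=377, N(1)=610, N(0)=N(2)=377
N(0) = 377


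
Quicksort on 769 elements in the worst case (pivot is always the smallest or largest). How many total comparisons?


In the worst case, each partition step picks the worst pivot:
  Partition 1: 768 comparisons (n-1 elements to compare)
  Partition 2: 767 comparisons
  Partition 3: 766 comparisons
  Partition 4: 765 comparisons
  Partition 5: 764 comparisons
  ...
  Last partition: 0 comparisons
Total = (n-1) + (n-2) + ... + 1 + 0 = n*(n-1)/2
= 769*768/2 = 295296


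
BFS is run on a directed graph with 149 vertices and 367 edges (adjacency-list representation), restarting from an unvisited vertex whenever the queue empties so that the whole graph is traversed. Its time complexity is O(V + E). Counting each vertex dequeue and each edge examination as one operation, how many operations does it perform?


A full BFS traversal dequeues each vertex exactly once and examines each directed edge exactly once.
V = 149 (vertex processing cost)
E = 367 (edge examination cost)
Total operations proportional to V + E = 149 + 367 = 516
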